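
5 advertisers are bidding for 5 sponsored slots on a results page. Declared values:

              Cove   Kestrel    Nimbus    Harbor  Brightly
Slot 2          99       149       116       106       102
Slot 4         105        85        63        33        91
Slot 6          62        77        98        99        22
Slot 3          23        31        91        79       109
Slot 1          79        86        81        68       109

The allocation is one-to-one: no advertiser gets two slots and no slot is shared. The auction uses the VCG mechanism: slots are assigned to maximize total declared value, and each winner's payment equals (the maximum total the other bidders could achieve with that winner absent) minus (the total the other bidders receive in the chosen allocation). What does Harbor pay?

Harbor pays $7.

Efficient allocation: Cove→Slot 4 ($105), Kestrel→Slot 2 ($149), Nimbus→Slot 3 ($91), Harbor→Slot 6 ($99), Brightly→Slot 1 ($109); total welfare W = $553.
Harbor receives Slot 6 at value $99, so the others get W − 99 = $454.
Without Harbor: best allocation of the remaining 4 bidders over all 5 slots is Cove→Slot 4 ($105), Kestrel→Slot 2 ($149), Nimbus→Slot 6 ($98), Brightly→Slot 3 ($109), total $461.
VCG payment = (others' best without Harbor) − (others' welfare with Harbor) = 461 − 454 = $7.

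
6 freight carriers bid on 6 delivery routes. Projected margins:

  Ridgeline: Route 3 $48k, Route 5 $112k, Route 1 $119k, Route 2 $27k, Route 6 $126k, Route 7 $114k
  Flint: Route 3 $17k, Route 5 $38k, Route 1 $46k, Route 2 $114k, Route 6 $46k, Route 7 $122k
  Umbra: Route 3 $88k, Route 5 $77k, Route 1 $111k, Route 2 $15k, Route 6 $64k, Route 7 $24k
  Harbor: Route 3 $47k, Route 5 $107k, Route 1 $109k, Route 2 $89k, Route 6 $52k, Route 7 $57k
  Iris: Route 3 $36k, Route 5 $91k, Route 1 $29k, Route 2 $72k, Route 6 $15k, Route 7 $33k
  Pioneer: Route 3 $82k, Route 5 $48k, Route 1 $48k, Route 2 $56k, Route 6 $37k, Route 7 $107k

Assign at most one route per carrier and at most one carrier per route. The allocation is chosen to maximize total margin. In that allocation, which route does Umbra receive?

Optimal: Ridgeline→Route 6 ($126k), Flint→Route 2 ($114k), Umbra→Route 3 ($88k), Harbor→Route 1 ($109k), Iris→Route 5 ($91k), Pioneer→Route 7 ($107k) — total 126+114+88+109+91+107 = $635k.
Column-greedy (each route in turn goes to its best remaining carrier) gives $493k, worse by 142.
Swapping Ridgeline↔Pioneer (Ridgeline→Route 7 $114k, Pioneer→Route 6 $37k) loses 82.
Umbra's own top route is Route 1 ($111k), but forcing Umbra→Route 1 and reassigning the rest optimally gives only $621k — worse by 14.

Umbra receives Route 3.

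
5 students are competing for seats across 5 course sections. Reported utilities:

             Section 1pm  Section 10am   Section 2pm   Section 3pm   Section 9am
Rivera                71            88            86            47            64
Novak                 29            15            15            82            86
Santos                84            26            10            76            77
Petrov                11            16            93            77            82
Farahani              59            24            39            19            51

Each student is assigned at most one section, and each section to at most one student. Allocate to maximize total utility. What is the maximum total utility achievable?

Optimal: Rivera→Section 10am (88 points), Novak→Section 9am (86 points), Santos→Section 3pm (76 points), Petrov→Section 2pm (93 points), Farahani→Section 1pm (59 points) — total 88+86+76+93+59 = 402 points.
Max-entry greedy (repeatedly take the single best remaining cell) gives 370 points, worse by 32.
Next-best assignment: Rivera→Section 10am, Novak→Section 3pm, Santos→Section 9am, Petrov→Section 2pm, Farahani→Section 1pm = 399 points.

Maximum total: 402 points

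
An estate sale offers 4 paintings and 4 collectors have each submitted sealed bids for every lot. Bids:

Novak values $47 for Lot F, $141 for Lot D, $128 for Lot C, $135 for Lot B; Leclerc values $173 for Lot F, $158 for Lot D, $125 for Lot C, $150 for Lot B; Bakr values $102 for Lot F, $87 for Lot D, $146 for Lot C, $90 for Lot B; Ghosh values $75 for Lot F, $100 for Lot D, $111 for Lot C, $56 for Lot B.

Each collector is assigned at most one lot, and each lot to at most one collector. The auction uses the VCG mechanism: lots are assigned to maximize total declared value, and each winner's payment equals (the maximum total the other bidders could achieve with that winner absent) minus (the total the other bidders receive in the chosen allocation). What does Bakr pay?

Bakr pays $17.

Efficient allocation: Novak→Lot B ($135), Leclerc→Lot F ($173), Bakr→Lot C ($146), Ghosh→Lot D ($100); total welfare W = $554.
Bakr receives Lot C at value $146, so the others get W − 146 = $408.
Without Bakr: best allocation of the remaining 3 bidders over all 4 lots is Novak→Lot D ($141), Leclerc→Lot F ($173), Ghosh→Lot C ($111), total $425.
VCG payment = (others' best without Bakr) − (others' welfare with Bakr) = 425 − 408 = $17.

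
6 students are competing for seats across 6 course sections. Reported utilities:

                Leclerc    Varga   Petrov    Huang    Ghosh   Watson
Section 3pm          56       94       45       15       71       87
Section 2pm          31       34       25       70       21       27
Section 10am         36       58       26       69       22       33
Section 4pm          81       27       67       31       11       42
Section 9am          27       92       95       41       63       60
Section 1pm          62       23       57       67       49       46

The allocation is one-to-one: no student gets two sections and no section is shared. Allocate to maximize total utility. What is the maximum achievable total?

Optimal: Leclerc→Section 4pm (81 points), Varga→Section 10am (58 points), Petrov→Section 9am (95 points), Huang→Section 2pm (70 points), Ghosh→Section 1pm (49 points), Watson→Section 3pm (87 points) — total 81+58+95+70+49+87 = 440 points.
Max-entry greedy (repeatedly take the single best remaining cell) gives 422 points, worse by 18.
Next-best assignment: Leclerc→Section 4pm, Varga→Section 3pm, Petrov→Section 9am, Huang→Section 2pm, Ghosh→Section 1pm, Watson→Section 10am = 422 points.

Max total: 440 points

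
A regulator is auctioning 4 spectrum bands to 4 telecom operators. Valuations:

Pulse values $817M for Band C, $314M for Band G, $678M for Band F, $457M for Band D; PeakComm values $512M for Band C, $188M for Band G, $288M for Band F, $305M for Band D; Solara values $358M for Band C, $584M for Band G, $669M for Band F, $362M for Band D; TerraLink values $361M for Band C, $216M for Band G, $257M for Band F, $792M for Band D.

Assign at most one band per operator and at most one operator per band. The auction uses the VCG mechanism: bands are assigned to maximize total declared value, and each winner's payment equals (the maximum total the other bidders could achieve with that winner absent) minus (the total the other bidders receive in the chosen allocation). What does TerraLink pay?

TerraLink pays $17M.

Efficient allocation: Pulse→Band F ($678M), PeakComm→Band C ($512M), Solara→Band G ($584M), TerraLink→Band D ($792M); total welfare W = $2566M.
TerraLink receives Band D at value $792M, so the others get W − 792 = $1774M.
Without TerraLink: best allocation of the remaining 3 bidders over all 4 bands is Pulse→Band C ($817M), PeakComm→Band D ($305M), Solara→Band F ($669M), total $1791M.
VCG payment = (others' best without TerraLink) − (others' welfare with TerraLink) = 1791 − 1774 = $17M.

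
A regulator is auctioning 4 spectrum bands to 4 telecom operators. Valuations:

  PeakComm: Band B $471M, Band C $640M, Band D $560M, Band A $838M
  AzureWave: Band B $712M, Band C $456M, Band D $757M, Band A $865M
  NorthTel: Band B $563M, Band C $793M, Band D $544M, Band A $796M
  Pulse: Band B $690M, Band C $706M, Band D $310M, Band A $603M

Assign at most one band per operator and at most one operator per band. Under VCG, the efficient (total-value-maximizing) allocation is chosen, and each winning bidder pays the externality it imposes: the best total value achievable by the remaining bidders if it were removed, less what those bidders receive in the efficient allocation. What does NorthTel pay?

NorthTel pays $16M.

Efficient allocation: PeakComm→Band A ($838M), AzureWave→Band D ($757M), NorthTel→Band C ($793M), Pulse→Band B ($690M); total welfare W = $3078M.
NorthTel receives Band C at value $793M, so the others get W − 793 = $2285M.
Without NorthTel: best allocation of the remaining 3 bidders over all 4 bands is PeakComm→Band A ($838M), AzureWave→Band D ($757M), Pulse→Band C ($706M), total $2301M.
VCG payment = (others' best without NorthTel) − (others' welfare with NorthTel) = 2301 − 2285 = $16M.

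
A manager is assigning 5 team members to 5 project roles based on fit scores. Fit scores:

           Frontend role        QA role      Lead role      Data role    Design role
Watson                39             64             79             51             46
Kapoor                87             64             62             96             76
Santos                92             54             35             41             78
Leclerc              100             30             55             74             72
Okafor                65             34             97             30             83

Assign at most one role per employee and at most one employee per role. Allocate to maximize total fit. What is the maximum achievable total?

This is a one-to-one assignment (maximum-weight bipartite matching).
Optimal: Watson→QA role (64 pts), Kapoor→Data role (96 pts), Santos→Design role (78 pts), Leclerc→Frontend role (100 pts), Okafor→Lead role (97 pts) — total 64+96+78+100+97 = 435 pts.
Row-greedy (each employee in turn takes its best remaining role) gives 373 pts, worse by 62.
Checked against all permutations: 435 pts is optimal.

Maximum total: 435 pts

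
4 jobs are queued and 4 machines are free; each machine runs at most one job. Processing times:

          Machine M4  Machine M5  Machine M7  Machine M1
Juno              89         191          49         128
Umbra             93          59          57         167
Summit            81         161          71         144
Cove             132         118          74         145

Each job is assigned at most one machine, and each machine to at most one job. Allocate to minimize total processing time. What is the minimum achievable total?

This is the linear assignment problem.
Optimal: Juno→Machine M7 (49 min), Umbra→Machine M5 (59 min), Summit→Machine M4 (81 min), Cove→Machine M1 (145 min) — total 49+59+81+145 = 334 min.
Every other assignment is strictly worse.

Minimum total: 334 min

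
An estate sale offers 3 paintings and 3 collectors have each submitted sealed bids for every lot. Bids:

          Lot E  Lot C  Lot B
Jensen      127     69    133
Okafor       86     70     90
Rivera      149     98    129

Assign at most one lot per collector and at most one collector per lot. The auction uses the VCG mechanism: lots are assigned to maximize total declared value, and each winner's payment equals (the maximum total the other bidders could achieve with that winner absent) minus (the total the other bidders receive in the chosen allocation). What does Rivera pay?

Rivera pays $16.

Efficient allocation: Jensen→Lot B ($133), Okafor→Lot C ($70), Rivera→Lot E ($149); total welfare W = $352.
Rivera receives Lot E at value $149, so the others get W − 149 = $203.
Without Rivera: best allocation of the remaining 2 bidders over all 3 lots is Jensen→Lot B ($133), Okafor→Lot E ($86), total $219.
VCG payment = (others' best without Rivera) − (others' welfare with Rivera) = 219 − 203 = $16.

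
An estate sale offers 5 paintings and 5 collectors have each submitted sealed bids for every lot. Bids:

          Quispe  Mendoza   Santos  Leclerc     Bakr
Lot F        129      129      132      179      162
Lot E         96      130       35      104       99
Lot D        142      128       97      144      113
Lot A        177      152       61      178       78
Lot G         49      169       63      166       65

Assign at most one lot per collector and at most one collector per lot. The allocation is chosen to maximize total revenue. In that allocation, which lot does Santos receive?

Optimal: Quispe→Lot A ($177), Mendoza→Lot E ($130), Santos→Lot D ($97), Leclerc→Lot G ($166), Bakr→Lot F ($162) — total 177+130+97+166+162 = $732.
Max-entry greedy (repeatedly take the single best remaining cell) gives $673, worse by 59.
Next-best assignment: Quispe→Lot A, Mendoza→Lot G, Santos→Lot F, Leclerc→Lot D, Bakr→Lot E = $721.
Every other assignment is strictly worse.
Santos's own top lot is Lot F ($132), but forcing Santos→Lot F and reassigning the rest optimally gives only $721 — worse by 11.

Santos receives Lot D.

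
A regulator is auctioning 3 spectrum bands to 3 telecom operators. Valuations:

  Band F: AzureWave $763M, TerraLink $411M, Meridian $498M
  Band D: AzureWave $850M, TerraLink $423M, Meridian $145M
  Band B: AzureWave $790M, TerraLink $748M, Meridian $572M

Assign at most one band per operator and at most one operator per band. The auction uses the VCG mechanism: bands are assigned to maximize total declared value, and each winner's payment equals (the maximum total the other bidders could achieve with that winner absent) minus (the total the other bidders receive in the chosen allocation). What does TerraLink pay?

TerraLink pays $74M.

Efficient allocation: AzureWave→Band D ($850M), TerraLink→Band B ($748M), Meridian→Band F ($498M); total welfare W = $2096M.
TerraLink receives Band B at value $748M, so the others get W − 748 = $1348M.
Without TerraLink: best allocation of the remaining 2 bidders over all 3 bands is AzureWave→Band D ($850M), Meridian→Band B ($572M), total $1422M.
VCG payment = (others' best without TerraLink) − (others' welfare with TerraLink) = 1422 − 1348 = $74M.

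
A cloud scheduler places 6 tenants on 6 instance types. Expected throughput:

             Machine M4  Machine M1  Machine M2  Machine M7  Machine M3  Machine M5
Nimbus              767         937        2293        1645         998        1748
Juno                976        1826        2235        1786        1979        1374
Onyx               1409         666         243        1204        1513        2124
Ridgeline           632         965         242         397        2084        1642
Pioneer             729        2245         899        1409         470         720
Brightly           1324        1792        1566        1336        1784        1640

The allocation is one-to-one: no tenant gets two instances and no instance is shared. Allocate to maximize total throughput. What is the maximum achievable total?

Maximum total: 11856 ops/s

This is the linear assignment problem.
Optimal: Nimbus→Machine M2 (2293 ops/s), Juno→Machine M7 (1786 ops/s), Onyx→Machine M5 (2124 ops/s), Ridgeline→Machine M3 (2084 ops/s), Pioneer→Machine M1 (2245 ops/s), Brightly→Machine M4 (1324 ops/s) — total 2293+1786+2124+2084+2245+1324 = 11856 ops/s.
Row-greedy (each tenant in turn takes its best remaining instance) gives 10094 ops/s, worse by 1762.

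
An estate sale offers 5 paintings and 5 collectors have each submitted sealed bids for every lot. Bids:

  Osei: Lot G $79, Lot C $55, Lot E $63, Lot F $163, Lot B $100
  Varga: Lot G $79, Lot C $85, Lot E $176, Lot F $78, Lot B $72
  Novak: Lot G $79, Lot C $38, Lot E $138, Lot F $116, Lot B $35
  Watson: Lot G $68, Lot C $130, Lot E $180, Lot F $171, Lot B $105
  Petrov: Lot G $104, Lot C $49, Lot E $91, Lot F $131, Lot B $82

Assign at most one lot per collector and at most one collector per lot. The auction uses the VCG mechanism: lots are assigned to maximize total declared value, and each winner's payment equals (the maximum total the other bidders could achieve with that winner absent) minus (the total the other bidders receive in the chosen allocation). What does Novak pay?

Novak pays $22.

Efficient allocation: Osei→Lot F ($163), Varga→Lot E ($176), Novak→Lot G ($79), Watson→Lot C ($130), Petrov→Lot B ($82); total welfare W = $630.
Novak receives Lot G at value $79, so the others get W − 79 = $551.
Without Novak: best allocation of the remaining 4 bidders over all 5 lots is Osei→Lot F ($163), Varga→Lot E ($176), Watson→Lot C ($130), Petrov→Lot G ($104), total $573.
VCG payment = (others' best without Novak) − (others' welfare with Novak) = 573 − 551 = $22.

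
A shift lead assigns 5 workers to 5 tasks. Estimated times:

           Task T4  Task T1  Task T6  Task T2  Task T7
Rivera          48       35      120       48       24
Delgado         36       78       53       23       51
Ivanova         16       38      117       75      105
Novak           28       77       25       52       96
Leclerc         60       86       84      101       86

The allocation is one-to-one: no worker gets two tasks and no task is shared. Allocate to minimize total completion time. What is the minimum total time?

Minimum total: 170 min

This is a one-to-one assignment (minimum-cost bipartite matching).
Optimal: Rivera→Task T7 (24 min), Delgado→Task T2 (23 min), Ivanova→Task T1 (38 min), Novak→Task T6 (25 min), Leclerc→Task T4 (60 min) — total 24+23+38+25+60 = 170 min.
Min-entry greedy (repeatedly take the single cheapest remaining cell) gives 174 min, worse by 4.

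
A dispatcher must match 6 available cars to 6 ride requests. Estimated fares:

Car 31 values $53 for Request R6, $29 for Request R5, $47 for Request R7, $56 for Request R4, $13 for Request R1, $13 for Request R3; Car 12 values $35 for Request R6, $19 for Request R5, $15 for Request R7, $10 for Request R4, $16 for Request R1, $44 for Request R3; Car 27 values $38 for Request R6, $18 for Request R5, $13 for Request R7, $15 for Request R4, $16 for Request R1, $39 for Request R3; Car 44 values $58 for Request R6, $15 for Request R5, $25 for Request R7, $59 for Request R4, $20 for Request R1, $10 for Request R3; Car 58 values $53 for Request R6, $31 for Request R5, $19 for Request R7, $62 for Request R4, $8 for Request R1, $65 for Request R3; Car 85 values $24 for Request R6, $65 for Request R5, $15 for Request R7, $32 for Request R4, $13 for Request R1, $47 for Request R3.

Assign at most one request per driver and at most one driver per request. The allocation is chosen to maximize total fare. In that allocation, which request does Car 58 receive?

Car 58 receives Request R4.

Optimal: Car 31→Request R7 ($47), Car 12→Request R3 ($44), Car 27→Request R1 ($16), Car 44→Request R6 ($58), Car 58→Request R4 ($62), Car 85→Request R5 ($65) — total 47+44+16+58+62+65 = $292.
Swapping Car 58↔Car 44 (Car 58→Request R6 $53, Car 44→Request R4 $59) loses 8.
Car 58's own top request is Request R3 ($65), but forcing Car 58→Request R3 and reassigning the rest optimally gives only $290 — worse by 2.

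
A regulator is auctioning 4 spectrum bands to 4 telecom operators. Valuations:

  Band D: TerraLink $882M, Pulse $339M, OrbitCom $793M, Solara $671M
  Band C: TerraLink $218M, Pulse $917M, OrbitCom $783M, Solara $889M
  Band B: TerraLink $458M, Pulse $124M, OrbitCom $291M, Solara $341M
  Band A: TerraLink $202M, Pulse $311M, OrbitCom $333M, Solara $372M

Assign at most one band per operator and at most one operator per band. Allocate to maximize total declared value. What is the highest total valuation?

Optimal: TerraLink→Band B ($458M), Pulse→Band C ($917M), OrbitCom→Band D ($793M), Solara→Band A ($372M) — total 458+917+793+372 = $2540M.
Max-entry greedy (repeatedly take the single best remaining cell) gives $2462M, worse by 78.

Maximum total: $2540M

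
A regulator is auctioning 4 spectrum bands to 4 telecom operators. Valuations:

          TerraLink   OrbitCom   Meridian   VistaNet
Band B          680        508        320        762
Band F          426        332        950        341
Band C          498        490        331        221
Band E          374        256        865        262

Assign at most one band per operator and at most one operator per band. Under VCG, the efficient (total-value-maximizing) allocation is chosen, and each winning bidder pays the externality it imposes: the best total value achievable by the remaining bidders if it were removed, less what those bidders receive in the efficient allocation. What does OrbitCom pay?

Efficient allocation: TerraLink→Band E ($374M), OrbitCom→Band C ($490M), Meridian→Band F ($950M), VistaNet→Band B ($762M); total welfare W = $2576M.
OrbitCom receives Band C at value $490M, so the others get W − 490 = $2086M.
Without OrbitCom: best allocation of the remaining 3 bidders over all 4 bands is TerraLink→Band C ($498M), Meridian→Band F ($950M), VistaNet→Band B ($762M), total $2210M.
VCG payment = (others' best without OrbitCom) − (others' welfare with OrbitCom) = 2210 − 2086 = $124M.

OrbitCom pays $124M.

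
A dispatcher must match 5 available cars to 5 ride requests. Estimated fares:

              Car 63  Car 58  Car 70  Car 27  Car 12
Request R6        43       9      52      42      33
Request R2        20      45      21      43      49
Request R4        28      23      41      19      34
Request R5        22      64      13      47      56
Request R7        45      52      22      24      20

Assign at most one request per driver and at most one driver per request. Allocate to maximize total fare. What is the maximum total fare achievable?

This is the linear assignment problem.
Optimal: Car 63→Request R7 ($45), Car 58→Request R5 ($64), Car 70→Request R4 ($41), Car 27→Request R6 ($42), Car 12→Request R2 ($49) — total 45+64+41+42+49 = $241.
Max-entry greedy (repeatedly take the single best remaining cell) gives $229, worse by 12.
Next-best assignment: Car 63→Request R7, Car 58→Request R5, Car 70→Request R6, Car 27→Request R2, Car 12→Request R4 = $238.
Swapping Car 12↔Car 70 (Car 12→Request R4 $34, Car 70→Request R2 $21) loses 35.
No other one-to-one assignment exceeds $241.

Max total: $241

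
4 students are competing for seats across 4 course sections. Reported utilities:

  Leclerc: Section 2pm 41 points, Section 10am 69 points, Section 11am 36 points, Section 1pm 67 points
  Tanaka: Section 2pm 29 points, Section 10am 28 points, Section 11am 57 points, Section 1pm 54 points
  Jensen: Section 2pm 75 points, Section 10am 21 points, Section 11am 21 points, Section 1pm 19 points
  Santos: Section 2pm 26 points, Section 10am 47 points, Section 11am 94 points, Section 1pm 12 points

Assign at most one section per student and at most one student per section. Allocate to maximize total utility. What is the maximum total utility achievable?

Maximum total: 292 points

Optimal: Leclerc→Section 10am (69 points), Tanaka→Section 1pm (54 points), Jensen→Section 2pm (75 points), Santos→Section 11am (94 points) — total 69+54+75+94 = 292 points.
Row-greedy (each student in turn takes its best remaining section) gives 213 points, worse by 79.
Swapping Tanaka↔Jensen (Tanaka→Section 2pm 29 points, Jensen→Section 1pm 19 points) loses 81.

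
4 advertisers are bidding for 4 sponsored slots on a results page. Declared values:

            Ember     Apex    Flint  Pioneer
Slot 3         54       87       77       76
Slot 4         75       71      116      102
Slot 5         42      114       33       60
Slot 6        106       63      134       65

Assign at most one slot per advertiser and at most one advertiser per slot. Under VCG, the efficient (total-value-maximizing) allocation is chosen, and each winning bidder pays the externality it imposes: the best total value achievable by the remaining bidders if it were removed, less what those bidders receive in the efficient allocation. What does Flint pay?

Efficient allocation: Ember→Slot 6 ($106), Apex→Slot 5 ($114), Flint→Slot 4 ($116), Pioneer→Slot 3 ($76); total welfare W = $412.
Flint receives Slot 4 at value $116, so the others get W − 116 = $296.
Without Flint: best allocation of the remaining 3 bidders over all 4 slots is Ember→Slot 6 ($106), Apex→Slot 5 ($114), Pioneer→Slot 4 ($102), total $322.
VCG payment = (others' best without Flint) − (others' welfare with Flint) = 322 − 296 = $26.

Flint pays $26.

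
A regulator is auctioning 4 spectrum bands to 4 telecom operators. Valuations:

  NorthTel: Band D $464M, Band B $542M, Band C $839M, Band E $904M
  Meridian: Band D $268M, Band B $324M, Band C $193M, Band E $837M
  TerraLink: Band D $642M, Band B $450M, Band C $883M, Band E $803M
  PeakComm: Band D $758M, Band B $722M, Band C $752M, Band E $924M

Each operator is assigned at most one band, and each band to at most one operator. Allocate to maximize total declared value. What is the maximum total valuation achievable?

Maximum total: $3040M

Treat this as an assignment problem: match each operator to one band.
Optimal: NorthTel→Band C ($839M), Meridian→Band E ($837M), TerraLink→Band D ($642M), PeakComm→Band B ($722M) — total 839+837+642+722 = $3040M.
Column-greedy (each band in turn goes to its best remaining operator) gives $3020M, worse by 20.
Swapping PeakComm↔TerraLink (PeakComm→Band D $758M, TerraLink→Band B $450M) loses 156.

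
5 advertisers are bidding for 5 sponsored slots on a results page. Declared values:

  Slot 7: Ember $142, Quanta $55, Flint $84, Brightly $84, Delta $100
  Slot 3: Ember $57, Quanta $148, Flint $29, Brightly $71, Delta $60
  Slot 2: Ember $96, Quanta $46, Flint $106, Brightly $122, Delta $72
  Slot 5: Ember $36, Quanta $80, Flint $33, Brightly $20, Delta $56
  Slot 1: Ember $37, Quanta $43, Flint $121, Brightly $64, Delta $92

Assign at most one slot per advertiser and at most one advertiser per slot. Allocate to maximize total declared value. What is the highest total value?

Optimal: Ember→Slot 7 ($142), Quanta→Slot 3 ($148), Flint→Slot 1 ($121), Brightly→Slot 2 ($122), Delta→Slot 5 ($56) — total 142+148+121+122+56 = $589.
Checked against all permutations: $589 is optimal.

Maximum total: $589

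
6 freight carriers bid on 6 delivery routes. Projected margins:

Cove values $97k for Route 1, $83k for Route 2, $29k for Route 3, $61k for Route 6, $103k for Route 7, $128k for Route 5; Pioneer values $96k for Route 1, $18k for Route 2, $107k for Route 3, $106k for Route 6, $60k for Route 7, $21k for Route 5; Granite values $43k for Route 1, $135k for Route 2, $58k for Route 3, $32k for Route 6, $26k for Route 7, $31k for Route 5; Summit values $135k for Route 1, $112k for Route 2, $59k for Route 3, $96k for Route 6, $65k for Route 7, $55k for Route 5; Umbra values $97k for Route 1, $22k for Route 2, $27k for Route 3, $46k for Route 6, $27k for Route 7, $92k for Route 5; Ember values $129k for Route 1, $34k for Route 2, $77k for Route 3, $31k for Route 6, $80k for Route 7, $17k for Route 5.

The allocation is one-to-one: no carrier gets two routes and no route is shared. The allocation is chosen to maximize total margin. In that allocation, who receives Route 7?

Cove receives Route 7.

This is a one-to-one assignment (maximum-weight bipartite matching).
Optimal: Cove→Route 7 ($103k), Pioneer→Route 3 ($107k), Granite→Route 2 ($135k), Summit→Route 6 ($96k), Umbra→Route 5 ($92k), Ember→Route 1 ($129k) — total 103+107+135+96+92+129 = $662k.
Max-entry greedy (repeatedly take the single best remaining cell) gives $631k, worse by 31.
Next-best assignment: Cove→Route 7, Pioneer→Route 6, Granite→Route 2, Summit→Route 1, Umbra→Route 5, Ember→Route 3 = $648k.
Swapping Granite↔Pioneer (Granite→Route 3 $58k, Pioneer→Route 2 $18k) loses 166.
No other one-to-one assignment exceeds $662k.
Cove's own top route is Route 5 ($128k), but forcing Cove→Route 5 and reassigning the rest optimally gives only $643k — worse by 19.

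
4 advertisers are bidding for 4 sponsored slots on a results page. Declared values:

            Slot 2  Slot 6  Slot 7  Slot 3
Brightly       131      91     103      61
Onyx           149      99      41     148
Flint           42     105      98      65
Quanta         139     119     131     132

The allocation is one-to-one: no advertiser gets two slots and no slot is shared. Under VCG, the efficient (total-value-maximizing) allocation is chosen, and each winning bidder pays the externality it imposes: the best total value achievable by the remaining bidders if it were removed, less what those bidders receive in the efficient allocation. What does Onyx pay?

Efficient allocation: Brightly→Slot 2 ($131), Onyx→Slot 3 ($148), Flint→Slot 6 ($105), Quanta→Slot 7 ($131); total welfare W = $515.
Onyx receives Slot 3 at value $148, so the others get W − 148 = $367.
Without Onyx: best allocation of the remaining 3 bidders over all 4 slots is Brightly→Slot 2 ($131), Flint→Slot 6 ($105), Quanta→Slot 3 ($132), total $368.
VCG payment = (others' best without Onyx) − (others' welfare with Onyx) = 368 − 367 = $1.

Onyx pays $1.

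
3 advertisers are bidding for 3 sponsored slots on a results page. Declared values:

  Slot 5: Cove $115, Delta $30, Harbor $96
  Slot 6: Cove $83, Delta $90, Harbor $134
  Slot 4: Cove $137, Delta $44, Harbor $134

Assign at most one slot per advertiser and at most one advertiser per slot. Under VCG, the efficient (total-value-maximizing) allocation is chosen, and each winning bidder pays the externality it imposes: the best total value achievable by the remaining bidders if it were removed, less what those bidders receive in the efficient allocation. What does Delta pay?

Delta pays $22.

Efficient allocation: Cove→Slot 5 ($115), Delta→Slot 6 ($90), Harbor→Slot 4 ($134); total welfare W = $339.
Delta receives Slot 6 at value $90, so the others get W − 90 = $249.
Without Delta: best allocation of the remaining 2 bidders over all 3 slots is Cove→Slot 4 ($137), Harbor→Slot 6 ($134), total $271.
VCG payment = (others' best without Delta) − (others' welfare with Delta) = 271 − 249 = $22.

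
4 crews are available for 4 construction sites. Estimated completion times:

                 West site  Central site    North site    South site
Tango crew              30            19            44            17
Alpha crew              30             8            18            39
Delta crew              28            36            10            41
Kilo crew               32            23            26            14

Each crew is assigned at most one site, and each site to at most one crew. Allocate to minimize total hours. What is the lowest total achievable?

Minimum total: 62 hours

This is the linear assignment problem.
Optimal: Tango crew→West site (30 hours), Alpha crew→Central site (8 hours), Delta crew→North site (10 hours), Kilo crew→South site (14 hours) — total 30+8+10+14 = 62 hours.
Column-greedy (each site in turn goes to its cheapest remaining crew) gives 79 hours, worse by 17.
Next-best assignment: Tango crew→South site, Alpha crew→Central site, Delta crew→North site, Kilo crew→West site = 67 hours.
Swapping Tango crew↔Delta crew (Tango crew→North site 44 hours, Delta crew→West site 28 hours) adds 32.
Every other assignment is strictly worse.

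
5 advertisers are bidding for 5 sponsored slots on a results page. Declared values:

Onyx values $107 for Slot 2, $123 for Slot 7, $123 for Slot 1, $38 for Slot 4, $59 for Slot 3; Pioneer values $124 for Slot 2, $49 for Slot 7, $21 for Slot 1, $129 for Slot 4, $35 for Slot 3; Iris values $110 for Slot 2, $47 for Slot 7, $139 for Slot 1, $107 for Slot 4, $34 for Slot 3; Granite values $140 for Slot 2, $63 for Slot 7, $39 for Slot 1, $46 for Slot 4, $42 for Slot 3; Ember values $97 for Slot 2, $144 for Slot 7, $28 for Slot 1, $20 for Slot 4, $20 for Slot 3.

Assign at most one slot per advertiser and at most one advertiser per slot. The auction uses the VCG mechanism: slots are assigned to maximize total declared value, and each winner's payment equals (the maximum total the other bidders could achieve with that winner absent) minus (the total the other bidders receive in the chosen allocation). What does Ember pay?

Ember pays $64.

Efficient allocation: Onyx→Slot 3 ($59), Pioneer→Slot 4 ($129), Iris→Slot 1 ($139), Granite→Slot 2 ($140), Ember→Slot 7 ($144); total welfare W = $611.
Ember receives Slot 7 at value $144, so the others get W − 144 = $467.
Without Ember: best allocation of the remaining 4 bidders over all 5 slots is Onyx→Slot 7 ($123), Pioneer→Slot 4 ($129), Iris→Slot 1 ($139), Granite→Slot 2 ($140), total $531.
VCG payment = (others' best without Ember) − (others' welfare with Ember) = 531 − 467 = $64.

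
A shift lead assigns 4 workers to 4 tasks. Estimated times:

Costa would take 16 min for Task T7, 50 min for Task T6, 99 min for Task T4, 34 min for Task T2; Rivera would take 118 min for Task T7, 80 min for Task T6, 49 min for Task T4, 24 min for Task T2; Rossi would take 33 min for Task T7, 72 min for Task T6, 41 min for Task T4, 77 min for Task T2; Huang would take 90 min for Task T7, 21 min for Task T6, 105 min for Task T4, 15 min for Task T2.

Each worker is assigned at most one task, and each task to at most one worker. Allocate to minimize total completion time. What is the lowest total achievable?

This is a one-to-one assignment (minimum-cost bipartite matching).
Optimal: Costa→Task T7 (16 min), Rivera→Task T2 (24 min), Rossi→Task T4 (41 min), Huang→Task T6 (21 min) — total 16+24+41+21 = 102 min.
Min-entry greedy (repeatedly take the single cheapest remaining cell) gives 152 min, worse by 50.
Next-best assignment: Costa→Task T2, Rivera→Task T4, Rossi→Task T7, Huang→Task T6 = 137 min.
No other one-to-one assignment undercuts 102 min.

Minimum total: 102 min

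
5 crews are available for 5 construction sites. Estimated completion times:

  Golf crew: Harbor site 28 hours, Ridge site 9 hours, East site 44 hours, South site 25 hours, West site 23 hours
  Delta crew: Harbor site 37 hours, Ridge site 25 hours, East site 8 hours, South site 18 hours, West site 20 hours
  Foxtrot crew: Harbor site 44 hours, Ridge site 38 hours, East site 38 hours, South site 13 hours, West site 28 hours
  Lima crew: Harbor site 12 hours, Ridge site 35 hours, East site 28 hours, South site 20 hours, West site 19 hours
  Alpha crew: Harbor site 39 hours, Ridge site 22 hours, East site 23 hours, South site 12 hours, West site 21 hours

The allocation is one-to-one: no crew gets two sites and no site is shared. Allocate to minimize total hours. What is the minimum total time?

Min total: 63 hours

Optimal: Golf crew→Ridge site (9 hours), Delta crew→East site (8 hours), Foxtrot crew→South site (13 hours), Lima crew→Harbor site (12 hours), Alpha crew→West site (21 hours) — total 9+8+13+12+21 = 63 hours.
Column-greedy (each site in turn goes to its cheapest remaining crew) gives 69 hours, worse by 6.
Next-best assignment: Golf crew→Ridge site, Delta crew→East site, Foxtrot crew→West site, Lima crew→Harbor site, Alpha crew→South site = 69 hours.
Swapping Alpha crew↔Lima crew (Alpha crew→Harbor site 39 hours, Lima crew→West site 19 hours) adds 25.
Checked against all permutations: 63 hours is optimal.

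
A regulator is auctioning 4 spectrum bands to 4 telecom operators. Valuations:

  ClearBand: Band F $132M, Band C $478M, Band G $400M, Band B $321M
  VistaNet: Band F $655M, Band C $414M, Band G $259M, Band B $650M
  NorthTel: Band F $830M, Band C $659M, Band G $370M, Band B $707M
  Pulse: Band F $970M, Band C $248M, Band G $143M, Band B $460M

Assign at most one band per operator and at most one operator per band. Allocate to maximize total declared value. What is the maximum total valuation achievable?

Optimal: ClearBand→Band G ($400M), VistaNet→Band B ($650M), NorthTel→Band C ($659M), Pulse→Band F ($970M) — total 400+650+659+970 = $2679M.
Row-greedy (each operator in turn takes its best remaining band) gives $1983M, worse by 696.
Next-best assignment: ClearBand→Band G, VistaNet→Band C, NorthTel→Band B, Pulse→Band F = $2491M.

Maximum total: $2679M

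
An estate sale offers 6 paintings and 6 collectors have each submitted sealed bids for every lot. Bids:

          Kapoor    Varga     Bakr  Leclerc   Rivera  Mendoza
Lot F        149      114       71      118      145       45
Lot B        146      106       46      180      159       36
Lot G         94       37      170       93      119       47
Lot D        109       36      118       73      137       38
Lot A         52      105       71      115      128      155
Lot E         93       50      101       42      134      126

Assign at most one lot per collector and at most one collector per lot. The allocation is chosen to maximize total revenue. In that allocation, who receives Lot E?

This is a one-to-one assignment (maximum-weight bipartite matching).
Optimal: Kapoor→Lot F ($149), Varga→Lot A ($105), Bakr→Lot G ($170), Leclerc→Lot B ($180), Rivera→Lot D ($137), Mendoza→Lot E ($126) — total 149+105+170+180+137+126 = $867.
Row-greedy (each collector in turn takes its best remaining lot) gives $803, worse by 64.
Next-best assignment: Kapoor→Lot D, Varga→Lot F, Bakr→Lot G, Leclerc→Lot B, Rivera→Lot E, Mendoza→Lot A = $862.
Swapping Bakr↔Varga (Bakr→Lot A $71, Varga→Lot G $37) loses 167.
Checked against all permutations: $867 is optimal.
Mendoza's own top lot is Lot A ($155), but forcing Mendoza→Lot A and reassigning the rest optimally gives only $862 — worse by 5.

Mendoza receives Lot E.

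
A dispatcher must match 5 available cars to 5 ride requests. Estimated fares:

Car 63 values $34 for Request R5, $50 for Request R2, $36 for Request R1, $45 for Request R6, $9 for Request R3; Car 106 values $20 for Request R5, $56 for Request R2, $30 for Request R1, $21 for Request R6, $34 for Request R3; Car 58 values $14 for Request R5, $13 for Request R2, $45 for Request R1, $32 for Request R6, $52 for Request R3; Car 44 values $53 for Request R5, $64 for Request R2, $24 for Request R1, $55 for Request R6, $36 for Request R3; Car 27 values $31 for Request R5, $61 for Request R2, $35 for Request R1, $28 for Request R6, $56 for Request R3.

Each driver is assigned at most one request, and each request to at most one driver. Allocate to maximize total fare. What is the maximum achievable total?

Optimal: Car 63→Request R6 ($45), Car 106→Request R2 ($56), Car 58→Request R1 ($45), Car 44→Request R5 ($53), Car 27→Request R3 ($56) — total 45+56+45+53+56 = $255.
Row-greedy (each driver in turn takes its best remaining request) gives $215, worse by 40.
Next-best assignment: Car 63→Request R5, Car 106→Request R2, Car 58→Request R1, Car 44→Request R6, Car 27→Request R3 = $246.
No other one-to-one assignment exceeds $255.

Maximum total: $255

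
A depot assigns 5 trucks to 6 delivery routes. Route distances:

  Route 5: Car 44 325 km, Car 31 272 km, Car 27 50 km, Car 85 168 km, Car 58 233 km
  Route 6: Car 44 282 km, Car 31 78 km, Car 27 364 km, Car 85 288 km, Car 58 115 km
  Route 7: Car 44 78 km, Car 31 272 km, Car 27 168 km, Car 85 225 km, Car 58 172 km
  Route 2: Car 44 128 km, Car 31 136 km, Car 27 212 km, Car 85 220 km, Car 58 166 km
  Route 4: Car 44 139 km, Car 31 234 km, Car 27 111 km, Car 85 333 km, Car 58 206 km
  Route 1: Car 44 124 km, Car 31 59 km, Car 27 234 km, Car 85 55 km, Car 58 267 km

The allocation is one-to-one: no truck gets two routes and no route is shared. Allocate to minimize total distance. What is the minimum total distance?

Minimum total: 427 km

This is a one-to-one assignment (minimum-cost bipartite matching).
Optimal: Car 44→Route 7 (78 km), Car 31→Route 6 (78 km), Car 27→Route 5 (50 km), Car 85→Route 1 (55 km), Car 58→Route 2 (166 km) — total 78+78+50+55+166 = 427 km.
Row-greedy (each truck in turn takes its cheapest remaining route) gives 522 km, worse by 95.
Checked against all permutations: 427 km is optimal.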